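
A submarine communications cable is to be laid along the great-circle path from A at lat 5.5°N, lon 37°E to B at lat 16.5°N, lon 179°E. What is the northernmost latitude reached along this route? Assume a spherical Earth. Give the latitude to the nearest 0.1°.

≈ 31.5°N

The great circle lies in the plane with unit normal n̂ = (p₁ × p₂)/|p₁ × p₂|.
Here n̂_z ≈ +0.853; the vertex latitude is φ_max = arccos|n̂_z| ≈ 31.5°.
Check via Clairaut: cos φ_max = |cos φ₁| · sin C = cos(5.5°)·sin(59.0°) ≈ 0.853, again giving ≈ 31.5°.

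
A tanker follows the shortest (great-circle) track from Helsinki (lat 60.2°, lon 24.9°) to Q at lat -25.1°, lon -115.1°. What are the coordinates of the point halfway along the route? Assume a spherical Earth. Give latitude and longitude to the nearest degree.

Convert each endpoint to a unit vector on the sphere (x = cos φ cos λ, y = cos φ sin λ, z = sin φ).
The central angle between the endpoints is δ = arccos(p₁·p₂) ≈ 2.364 rad (135.5°).
Interpolate at f = 1/2 with slerp weights a = sin((1−f)δ)/sin δ ≈ 1.320, b = sin(fδ)/sin δ ≈ 1.320.
p = a·p₁ + b·p₂ ≈ (0.088, -0.806, 0.585); φ = arcsin(p_z) ≈ 35.83°, λ = atan2(p_y, p_x) ≈ -83.77°.

≈ lat 36°, lon -84°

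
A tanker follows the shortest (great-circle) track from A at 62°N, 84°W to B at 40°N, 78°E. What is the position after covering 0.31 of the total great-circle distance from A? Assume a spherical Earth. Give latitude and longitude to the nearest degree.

Convert each endpoint to a unit vector on the sphere (x = cos φ cos λ, y = cos φ sin λ, z = sin φ).
The central angle between the endpoints is δ = arccos(p₁·p₂) ≈ 1.343 rad (77.0°).
Interpolate at f = 0.31 with slerp weights a = sin((1−f)δ)/sin δ ≈ 0.821, b = sin(fδ)/sin δ ≈ 0.415.
p = a·p₁ + b·p₂ ≈ (0.106, -0.072, 0.992); φ = arcsin(p_z) ≈ 82.61°, λ = atan2(p_y, p_x) ≈ -34.15°.

≈ 83°N, 34°W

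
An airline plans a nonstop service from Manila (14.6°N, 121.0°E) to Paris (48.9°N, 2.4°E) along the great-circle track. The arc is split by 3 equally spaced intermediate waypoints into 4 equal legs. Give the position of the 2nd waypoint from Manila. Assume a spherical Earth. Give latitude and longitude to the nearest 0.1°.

≈ (49.1°N, 79.5°E)

Convert each endpoint to a unit vector on the sphere (x = cos φ cos λ, y = cos φ sin λ, z = sin φ).
The central angle between the endpoints is δ = arccos(p₁·p₂) ≈ 1.686 rad (96.6°).
Interpolate at f = 2/4 with slerp weights a = sin((1−f)δ)/sin δ ≈ 0.751, b = sin(fδ)/sin δ ≈ 0.751.
p = a·p₁ + b·p₂ ≈ (0.119, 0.644, 0.756); φ = arcsin(p_z) ≈ 49.09°, λ = atan2(p_y, p_x) ≈ 79.53°.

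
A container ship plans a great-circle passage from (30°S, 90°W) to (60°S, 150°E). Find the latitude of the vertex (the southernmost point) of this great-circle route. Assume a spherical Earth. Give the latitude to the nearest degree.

The great circle lies in the plane with unit normal n̂ = (p₁ × p₂)/|p₁ × p₂|.
Here n̂_z ≈ -0.384; the vertex latitude is φ_max = arccos|n̂_z| ≈ 67.4°.
Check via Clairaut: cos φ_max = |cos φ₁| · sin C = cos(30.0°)·sin(153.7°) ≈ 0.384, again giving ≈ 67.4°.

≈ 67°S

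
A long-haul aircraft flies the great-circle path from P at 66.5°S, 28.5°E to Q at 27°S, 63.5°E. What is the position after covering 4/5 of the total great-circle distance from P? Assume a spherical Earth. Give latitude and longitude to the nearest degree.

From cos δ = sin φ₁ sin φ₂ + cos φ₁ cos φ₂ cos Δλ, the central angle is δ ≈ 0.785 rad (45.0°).
Interpolate at f = 4/5 with slerp weights a = sin((1−f)δ)/sin δ ≈ 0.221, b = sin(fδ)/sin δ ≈ 0.831.
p = a·p₁ + b·p₂ ≈ (0.408, 0.705, -0.580); φ = arcsin(p_z) ≈ -35.47°, λ = atan2(p_y, p_x) ≈ 59.94°.

≈ 35°S, 60°E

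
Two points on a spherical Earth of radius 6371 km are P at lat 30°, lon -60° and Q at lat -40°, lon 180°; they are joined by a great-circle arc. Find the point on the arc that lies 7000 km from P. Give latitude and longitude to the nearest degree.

Convert each endpoint to a unit vector on the sphere (x = cos φ cos λ, y = cos φ sin λ, z = sin φ).
The central angle between the endpoints is δ = arccos(p₁·p₂) ≈ 2.282 rad (130.8°). The total great-circle distance is δ·R ≈ 2.282 × 6371 ≈ 14542 km, so the target fraction is f = 7000/14542 ≈ 0.481.
Interpolate at f ≈ 0.481 with slerp weights a = sin((1−f)δ)/sin δ ≈ 1.223, b = sin(fδ)/sin δ ≈ 1.176.
p = a·p₁ + b·p₂ ≈ (-0.371, -0.917, -0.145); φ = arcsin(p_z) ≈ -8.31°, λ = atan2(p_y, p_x) ≈ -112.05°.

≈ lat -8°, lon -112°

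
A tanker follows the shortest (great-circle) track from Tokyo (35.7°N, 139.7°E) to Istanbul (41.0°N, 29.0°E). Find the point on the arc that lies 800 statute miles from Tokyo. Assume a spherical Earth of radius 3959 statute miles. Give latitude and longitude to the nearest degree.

Convert each endpoint to a unit vector on the sphere (x = cos φ cos λ, y = cos φ sin λ, z = sin φ).
The central angle between the endpoints is δ = arccos(p₁·p₂) ≈ 1.404 rad (80.4°). The total great-circle distance is δ·R ≈ 1.404 × 3959 ≈ 5558 mi, so the target fraction is f = 800/5558 ≈ 0.144.
Interpolate at f ≈ 0.144 with slerp weights a = sin((1−f)δ)/sin δ ≈ 0.946, b = sin(fδ)/sin δ ≈ 0.204.
p = a·p₁ + b·p₂ ≈ (-0.451, 0.571, 0.685); φ = arcsin(p_z) ≈ 43.27°, λ = atan2(p_y, p_x) ≈ 128.32°.

≈ 43°N, 128°E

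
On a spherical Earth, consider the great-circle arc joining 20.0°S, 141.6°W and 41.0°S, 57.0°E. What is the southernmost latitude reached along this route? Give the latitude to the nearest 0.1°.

≈ 75.3°S

The great circle lies in the plane with unit normal n̂ = (p₁ × p₂)/|p₁ × p₂|.
Here n̂_z ≈ -0.253; the vertex latitude is φ_max = arccos|n̂_z| ≈ 75.3°.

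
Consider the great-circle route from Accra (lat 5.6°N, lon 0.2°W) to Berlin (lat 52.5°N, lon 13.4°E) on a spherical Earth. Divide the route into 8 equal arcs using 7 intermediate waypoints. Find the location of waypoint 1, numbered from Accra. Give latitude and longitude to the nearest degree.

≈ lat 12°N, lon 1°E

Convert each endpoint to a unit vector on the sphere (x = cos φ cos λ, y = cos φ sin λ, z = sin φ).
The central angle between the endpoints is δ = arccos(p₁·p₂) ≈ 0.842 rad (48.2°).
Interpolate at f = 1/8 with slerp weights a = sin((1−f)δ)/sin δ ≈ 0.901, b = sin(fδ)/sin δ ≈ 0.141.
p = a·p₁ + b·p₂ ≈ (0.980, 0.017, 0.200); φ = arcsin(p_z) ≈ 11.51°, λ = atan2(p_y, p_x) ≈ 0.98°.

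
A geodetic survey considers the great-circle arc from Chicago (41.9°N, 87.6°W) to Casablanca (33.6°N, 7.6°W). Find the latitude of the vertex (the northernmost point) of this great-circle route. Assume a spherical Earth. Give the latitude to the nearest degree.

≈ 46°N

The great circle lies in the plane with unit normal n̂ = (p₁ × p₂)/|p₁ × p₂|.
Here n̂_z ≈ +0.695; the vertex latitude is φ_max = arccos|n̂_z| ≈ 46.0°.
Check via Clairaut: cos φ_max = |cos φ₁| · sin C = cos(41.9°)·sin(69.0°) ≈ 0.695, again giving ≈ 46.0°.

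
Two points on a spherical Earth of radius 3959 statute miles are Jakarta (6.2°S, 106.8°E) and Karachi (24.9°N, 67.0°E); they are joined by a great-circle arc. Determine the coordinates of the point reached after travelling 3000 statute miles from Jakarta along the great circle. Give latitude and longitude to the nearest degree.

≈ (21°N, 73°E)

Convert each endpoint to a unit vector on the sphere (x = cos φ cos λ, y = cos φ sin λ, z = sin φ).
The central angle between the endpoints is δ = arccos(p₁·p₂) ≈ 0.867 rad (49.7°). The total great-circle distance is δ·R ≈ 0.867 × 3959 ≈ 3431 mi, so the target fraction is f = 3000/3431 ≈ 0.874.
Interpolate at f ≈ 0.874 with slerp weights a = sin((1−f)δ)/sin δ ≈ 0.143, b = sin(fδ)/sin δ ≈ 0.902.
p = a·p₁ + b·p₂ ≈ (0.279, 0.889, 0.364); φ = arcsin(p_z) ≈ 21.36°, λ = atan2(p_y, p_x) ≈ 72.59°.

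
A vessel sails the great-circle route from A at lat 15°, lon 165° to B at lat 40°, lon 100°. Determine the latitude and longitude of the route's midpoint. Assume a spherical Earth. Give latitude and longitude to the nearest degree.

≈ lat 32°, lon 137°

The haversine formula gives a central angle δ ≈ 1.071 rad (61.4°) between the endpoints.
Interpolate at f = 1/2 with slerp weights a = sin((1−f)δ)/sin δ ≈ 0.581, b = sin(fδ)/sin δ ≈ 0.581.
p = a·p₁ + b·p₂ ≈ (-0.620, 0.584, 0.524); φ = arcsin(p_z) ≈ 31.62°, λ = atan2(p_y, p_x) ≈ 136.70°.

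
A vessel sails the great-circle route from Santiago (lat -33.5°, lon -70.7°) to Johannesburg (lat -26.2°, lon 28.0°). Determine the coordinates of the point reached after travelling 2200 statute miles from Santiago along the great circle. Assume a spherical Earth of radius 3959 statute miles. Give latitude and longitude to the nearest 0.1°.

≈ lat -41.7°, lon -31.5°

From cos δ = sin φ₁ sin φ₂ + cos φ₁ cos φ₂ cos Δλ, the central angle is δ ≈ 1.440 rad (82.5°). The total great-circle distance is δ·R ≈ 1.440 × 3959 ≈ 5701 mi, so the target fraction is f = 2200/5701 ≈ 0.386.
Interpolate at f ≈ 0.386 with slerp weights a = sin((1−f)δ)/sin δ ≈ 0.780, b = sin(fδ)/sin δ ≈ 0.532.
p = a·p₁ + b·p₂ ≈ (0.637, -0.390, -0.665); φ = arcsin(p_z) ≈ -41.72°, λ = atan2(p_y, p_x) ≈ -31.48°.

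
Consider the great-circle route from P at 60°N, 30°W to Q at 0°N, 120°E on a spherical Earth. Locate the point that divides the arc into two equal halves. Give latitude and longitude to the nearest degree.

≈ 54°N, 96°E

The haversine formula gives a central angle δ ≈ 2.019 rad (115.7°) between the endpoints.
Interpolate at f = 1/2 with slerp weights a = sin((1−f)δ)/sin δ ≈ 0.939, b = sin(fδ)/sin δ ≈ 0.939.
p = a·p₁ + b·p₂ ≈ (-0.063, 0.578, 0.813); φ = arcsin(p_z) ≈ 54.42°, λ = atan2(p_y, p_x) ≈ 96.21°.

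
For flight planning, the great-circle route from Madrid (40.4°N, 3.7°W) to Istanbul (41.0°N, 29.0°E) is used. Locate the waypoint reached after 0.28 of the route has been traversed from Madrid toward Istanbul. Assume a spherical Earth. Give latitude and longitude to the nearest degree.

Convert each endpoint to a unit vector on the sphere (x = cos φ cos λ, y = cos φ sin λ, z = sin φ).
The central angle between the endpoints is δ = arccos(p₁·p₂) ≈ 0.430 rad (24.7°).
Interpolate at f = 0.28 with slerp weights a = sin((1−f)δ)/sin δ ≈ 0.731, b = sin(fδ)/sin δ ≈ 0.288.
p = a·p₁ + b·p₂ ≈ (0.746, 0.070, 0.663); φ = arcsin(p_z) ≈ 41.51°, λ = atan2(p_y, p_x) ≈ 5.33°.

≈ 42°N, 5°E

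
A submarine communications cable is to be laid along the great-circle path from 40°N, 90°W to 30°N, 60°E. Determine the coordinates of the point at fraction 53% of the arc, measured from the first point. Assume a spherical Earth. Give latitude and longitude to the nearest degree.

Convert each endpoint to a unit vector on the sphere (x = cos φ cos λ, y = cos φ sin λ, z = sin φ).
The central angle between the endpoints is δ = arccos(p₁·p₂) ≈ 1.827 rad (104.7°).
Interpolate at f = 0.53 with slerp weights a = sin((1−f)δ)/sin δ ≈ 0.782, b = sin(fδ)/sin δ ≈ 0.852.
p = a·p₁ + b·p₂ ≈ (0.369, 0.039, 0.929); φ = arcsin(p_z) ≈ 68.23°, λ = atan2(p_y, p_x) ≈ 6.09°.

≈ 68°N, 6°E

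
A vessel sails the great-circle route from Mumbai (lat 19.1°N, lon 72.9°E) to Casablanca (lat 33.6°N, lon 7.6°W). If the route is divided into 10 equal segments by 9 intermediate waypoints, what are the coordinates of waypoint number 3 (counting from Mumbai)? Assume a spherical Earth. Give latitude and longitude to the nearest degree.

≈ lat 29°N, lon 52°E

The haversine formula gives a central angle δ ≈ 1.255 rad (71.9°) between the endpoints.
Interpolate at f = 3/10 with slerp weights a = sin((1−f)δ)/sin δ ≈ 0.810, b = sin(fδ)/sin δ ≈ 0.387.
p = a·p₁ + b·p₂ ≈ (0.544, 0.689, 0.479); φ = arcsin(p_z) ≈ 28.62°, λ = atan2(p_y, p_x) ≈ 51.68°.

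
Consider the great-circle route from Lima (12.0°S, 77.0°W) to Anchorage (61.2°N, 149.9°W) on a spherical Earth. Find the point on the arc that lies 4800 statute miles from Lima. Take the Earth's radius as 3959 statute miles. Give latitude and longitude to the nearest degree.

Write both endpoints as unit vectors p₁, p₂ with components (cos φ cos λ, cos φ sin λ, sin φ).
The central angle between the endpoints is δ = arccos(p₁·p₂) ≈ 1.614 rad (92.5°). The total great-circle distance is δ·R ≈ 1.614 × 3959 ≈ 6392 mi, so the target fraction is f = 4800/6392 ≈ 0.751.
Interpolate at f ≈ 0.751 with slerp weights a = sin((1−f)δ)/sin δ ≈ 0.392, b = sin(fδ)/sin δ ≈ 0.937.
p = a·p₁ + b·p₂ ≈ (-0.305, -0.600, 0.740); φ = arcsin(p_z) ≈ 47.73°, λ = atan2(p_y, p_x) ≈ -116.92°.

≈ 48°N, 117°W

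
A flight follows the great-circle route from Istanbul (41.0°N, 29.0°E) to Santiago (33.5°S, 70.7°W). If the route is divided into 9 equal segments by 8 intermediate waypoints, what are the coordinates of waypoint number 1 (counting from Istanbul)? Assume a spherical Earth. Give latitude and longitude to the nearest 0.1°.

≈ (35.2°N, 14.0°E)

The haversine formula gives a central angle δ ≈ 2.058 rad (117.9°) between the endpoints.
Interpolate at f = 1/9 with slerp weights a = sin((1−f)δ)/sin δ ≈ 1.094, b = sin(fδ)/sin δ ≈ 0.257.
p = a·p₁ + b·p₂ ≈ (0.793, 0.198, 0.576); φ = arcsin(p_z) ≈ 35.18°, λ = atan2(p_y, p_x) ≈ 14.05°.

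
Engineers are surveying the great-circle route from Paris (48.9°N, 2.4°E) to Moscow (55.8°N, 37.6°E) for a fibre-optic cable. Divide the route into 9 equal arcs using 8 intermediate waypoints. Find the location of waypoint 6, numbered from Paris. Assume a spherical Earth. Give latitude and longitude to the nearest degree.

≈ (55°N, 25°E)

Convert each endpoint to a unit vector on the sphere (x = cos φ cos λ, y = cos φ sin λ, z = sin φ).
The central angle between the endpoints is δ = arccos(p₁·p₂) ≈ 0.389 rad (22.3°).
Interpolate at f = 6/9 with slerp weights a = sin((1−f)δ)/sin δ ≈ 0.341, b = sin(fδ)/sin δ ≈ 0.676.
p = a·p₁ + b·p₂ ≈ (0.525, 0.241, 0.816); φ = arcsin(p_z) ≈ 54.70°, λ = atan2(p_y, p_x) ≈ 24.68°.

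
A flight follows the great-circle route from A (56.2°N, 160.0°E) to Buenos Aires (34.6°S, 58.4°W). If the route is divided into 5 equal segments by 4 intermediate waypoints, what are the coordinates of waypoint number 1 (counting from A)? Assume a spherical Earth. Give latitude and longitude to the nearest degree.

Convert each endpoint to a unit vector on the sphere (x = cos φ cos λ, y = cos φ sin λ, z = sin φ).
The central angle between the endpoints is δ = arccos(p₁·p₂) ≈ 2.551 rad (146.2°).
Interpolate at f = 1/5 with slerp weights a = sin((1−f)δ)/sin δ ≈ 1.601, b = sin(fδ)/sin δ ≈ 0.877.
p = a·p₁ + b·p₂ ≈ (-0.459, -0.310, 0.833); φ = arcsin(p_z) ≈ 56.37°, λ = atan2(p_y, p_x) ≈ -145.92°.

≈ (56°N, 146°W)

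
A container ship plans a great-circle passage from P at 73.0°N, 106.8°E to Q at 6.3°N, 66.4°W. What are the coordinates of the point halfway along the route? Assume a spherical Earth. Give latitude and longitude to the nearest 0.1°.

The haversine formula gives a central angle δ ≈ 1.755 rad (100.6°) between the endpoints.
Interpolate at f = 1/2 with slerp weights a = sin((1−f)δ)/sin δ ≈ 0.783, b = sin(fδ)/sin δ ≈ 0.783.
p = a·p₁ + b·p₂ ≈ (0.245, -0.494, 0.834); φ = arcsin(p_z) ≈ 56.54°, λ = atan2(p_y, p_x) ≈ -63.58°.

≈ 56.5°N, 63.6°W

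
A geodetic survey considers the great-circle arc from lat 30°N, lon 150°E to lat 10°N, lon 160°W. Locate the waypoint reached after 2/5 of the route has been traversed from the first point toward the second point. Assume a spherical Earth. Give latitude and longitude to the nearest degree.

Write both endpoints as unit vectors p₁, p₂ with components (cos φ cos λ, cos φ sin λ, sin φ).
The central angle between the endpoints is δ = arccos(p₁·p₂) ≈ 0.883 rad (50.6°).
Interpolate at f = 2/5 with slerp weights a = sin((1−f)δ)/sin δ ≈ 0.654, b = sin(fδ)/sin δ ≈ 0.448.
p = a·p₁ + b·p₂ ≈ (-0.905, 0.132, 0.405); φ = arcsin(p_z) ≈ 23.88°, λ = atan2(p_y, p_x) ≈ 171.67°.

≈ lat 24°N, lon 172°E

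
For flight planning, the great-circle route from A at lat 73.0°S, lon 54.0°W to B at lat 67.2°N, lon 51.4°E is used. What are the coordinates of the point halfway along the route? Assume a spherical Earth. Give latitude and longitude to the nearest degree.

≈ lat 5°S, lon 9°E

The haversine formula gives a central angle δ ≈ 2.718 rad (155.7°) between the endpoints.
Interpolate at f = 1/2 with slerp weights a = sin((1−f)δ)/sin δ ≈ 2.379, b = sin(fδ)/sin δ ≈ 2.379.
p = a·p₁ + b·p₂ ≈ (0.984, 0.158, -0.082); φ = arcsin(p_z) ≈ -4.70°, λ = atan2(p_y, p_x) ≈ 9.11°.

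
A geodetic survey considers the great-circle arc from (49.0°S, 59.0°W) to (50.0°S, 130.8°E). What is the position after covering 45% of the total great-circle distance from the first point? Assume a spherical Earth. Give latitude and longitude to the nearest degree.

Convert each endpoint to a unit vector on the sphere (x = cos φ cos λ, y = cos φ sin λ, z = sin φ).
The central angle between the endpoints is δ = arccos(p₁·p₂) ≈ 1.407 rad (80.6°).
Interpolate at f = 0.45 with slerp weights a = sin((1−f)δ)/sin δ ≈ 0.709, b = sin(fδ)/sin δ ≈ 0.600.
p = a·p₁ + b·p₂ ≈ (-0.013, -0.107, -0.994); φ = arcsin(p_z) ≈ -83.84°, λ = atan2(p_y, p_x) ≈ -96.71°.

≈ (84°S, 97°W)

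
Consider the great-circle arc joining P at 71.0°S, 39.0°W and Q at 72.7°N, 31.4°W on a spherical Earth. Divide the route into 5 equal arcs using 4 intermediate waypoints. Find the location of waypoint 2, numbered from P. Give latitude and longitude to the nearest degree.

From cos δ = sin φ₁ sin φ₂ + cos φ₁ cos φ₂ cos Δλ, the central angle is δ ≈ 2.509 rad (143.8°).
Interpolate at f = 2/5 with slerp weights a = sin((1−f)δ)/sin δ ≈ 1.689, b = sin(fδ)/sin δ ≈ 1.428.
p = a·p₁ + b·p₂ ≈ (0.790, -0.567, -0.234); φ = arcsin(p_z) ≈ -13.52°, λ = atan2(p_y, p_x) ≈ -35.69°.

≈ 14°S, 36°W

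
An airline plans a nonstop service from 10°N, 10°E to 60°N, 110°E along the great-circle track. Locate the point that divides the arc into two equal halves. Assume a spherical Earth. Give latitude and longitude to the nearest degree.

Convert each endpoint to a unit vector on the sphere (x = cos φ cos λ, y = cos φ sin λ, z = sin φ).
The central angle between the endpoints is δ = arccos(p₁·p₂) ≈ 1.506 rad (86.3°).
Interpolate at f = 1/2 with slerp weights a = sin((1−f)δ)/sin δ ≈ 0.685, b = sin(fδ)/sin δ ≈ 0.685.
p = a·p₁ + b·p₂ ≈ (0.547, 0.439, 0.712); φ = arcsin(p_z) ≈ 45.43°, λ = atan2(p_y, p_x) ≈ 38.74°.

≈ 45°N, 39°E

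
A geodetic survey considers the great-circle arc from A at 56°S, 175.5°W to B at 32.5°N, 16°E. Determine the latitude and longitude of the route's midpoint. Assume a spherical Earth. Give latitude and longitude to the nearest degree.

Write both endpoints as unit vectors p₁, p₂ with components (cos φ cos λ, cos φ sin λ, sin φ).
The central angle between the endpoints is δ = arccos(p₁·p₂) ≈ 2.708 rad (155.2°).
Interpolate at f = 1/2 with slerp weights a = sin((1−f)δ)/sin δ ≈ 2.326, b = sin(fδ)/sin δ ≈ 2.326.
p = a·p₁ + b·p₂ ≈ (0.589, 0.439, -0.679); φ = arcsin(p_z) ≈ -42.74°, λ = atan2(p_y, p_x) ≈ 36.68°.

≈ 43°S, 37°E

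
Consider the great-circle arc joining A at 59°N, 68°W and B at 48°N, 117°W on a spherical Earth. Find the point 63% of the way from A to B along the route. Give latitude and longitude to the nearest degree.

From cos δ = sin φ₁ sin φ₂ + cos φ₁ cos φ₂ cos Δλ, the central angle is δ ≈ 0.529 rad (30.3°).
Interpolate at f = 0.63 with slerp weights a = sin((1−f)δ)/sin δ ≈ 0.385, b = sin(fδ)/sin δ ≈ 0.648.
p = a·p₁ + b·p₂ ≈ (-0.123, -0.571, 0.812); φ = arcsin(p_z) ≈ 54.30°, λ = atan2(p_y, p_x) ≈ -102.12°.

≈ 54°N, 102°W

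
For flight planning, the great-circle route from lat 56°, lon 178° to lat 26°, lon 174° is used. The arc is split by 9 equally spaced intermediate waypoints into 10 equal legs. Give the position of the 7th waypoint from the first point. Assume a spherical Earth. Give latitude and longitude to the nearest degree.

≈ lat 35°, lon 175°

Convert each endpoint to a unit vector on the sphere (x = cos φ cos λ, y = cos φ sin λ, z = sin φ).
The central angle between the endpoints is δ = arccos(p₁·p₂) ≈ 0.526 rad (30.1°).
Interpolate at f = 7/10 with slerp weights a = sin((1−f)δ)/sin δ ≈ 0.313, b = sin(fδ)/sin δ ≈ 0.717.
p = a·p₁ + b·p₂ ≈ (-0.816, 0.073, 0.574); φ = arcsin(p_z) ≈ 35.01°, λ = atan2(p_y, p_x) ≈ 174.85°.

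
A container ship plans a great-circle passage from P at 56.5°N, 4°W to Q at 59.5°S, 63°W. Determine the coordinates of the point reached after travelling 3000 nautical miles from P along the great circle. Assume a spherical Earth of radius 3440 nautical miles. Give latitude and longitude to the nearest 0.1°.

Write both endpoints as unit vectors p₁, p₂ with components (cos φ cos λ, cos φ sin λ, sin φ).
The central angle between the endpoints is δ = arccos(p₁·p₂) ≈ 2.182 rad (125.0°). The total great-circle distance is δ·R ≈ 2.182 × 3440 ≈ 7508 nmi, so the target fraction is f = 3000/7508 ≈ 0.400.
Interpolate at f ≈ 0.400 with slerp weights a = sin((1−f)δ)/sin δ ≈ 1.180, b = sin(fδ)/sin δ ≈ 0.935.
p = a·p₁ + b·p₂ ≈ (0.865, -0.468, 0.178); φ = arcsin(p_z) ≈ 10.28°, λ = atan2(p_y, p_x) ≈ -28.42°.

≈ 10.3°N, 28.4°W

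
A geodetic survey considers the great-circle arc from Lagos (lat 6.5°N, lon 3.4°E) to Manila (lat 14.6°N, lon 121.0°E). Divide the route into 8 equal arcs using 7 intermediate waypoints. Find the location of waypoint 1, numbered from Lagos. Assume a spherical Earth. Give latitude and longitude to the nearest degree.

≈ lat 11°N, lon 17°E

The haversine formula gives a central angle δ ≈ 2.001 rad (114.6°) between the endpoints.
Interpolate at f = 1/8 with slerp weights a = sin((1−f)δ)/sin δ ≈ 1.082, b = sin(fδ)/sin δ ≈ 0.272.
p = a·p₁ + b·p₂ ≈ (0.938, 0.290, 0.191); φ = arcsin(p_z) ≈ 11.02°, λ = atan2(p_y, p_x) ≈ 17.16°.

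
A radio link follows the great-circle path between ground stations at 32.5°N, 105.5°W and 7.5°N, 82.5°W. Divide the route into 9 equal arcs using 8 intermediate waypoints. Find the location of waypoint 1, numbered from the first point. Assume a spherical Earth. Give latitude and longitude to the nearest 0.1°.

The haversine formula gives a central angle δ ≈ 0.574 rad (32.9°) between the endpoints.
Interpolate at f = 1/9 with slerp weights a = sin((1−f)δ)/sin δ ≈ 0.899, b = sin(fδ)/sin δ ≈ 0.117.
p = a·p₁ + b·p₂ ≈ (-0.188, -0.846, 0.499); φ = arcsin(p_z) ≈ 29.91°, λ = atan2(p_y, p_x) ≈ -102.49°.

≈ 29.9°N, 102.5°W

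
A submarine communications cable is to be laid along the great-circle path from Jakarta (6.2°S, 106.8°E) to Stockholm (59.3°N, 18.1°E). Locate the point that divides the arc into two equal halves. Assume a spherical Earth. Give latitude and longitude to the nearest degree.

≈ (34°N, 80°E)

The haversine formula gives a central angle δ ≈ 1.652 rad (94.7°) between the endpoints.
Interpolate at f = 1/2 with slerp weights a = sin((1−f)δ)/sin δ ≈ 0.738, b = sin(fδ)/sin δ ≈ 0.738.
p = a·p₁ + b·p₂ ≈ (0.146, 0.819, 0.555); φ = arcsin(p_z) ≈ 33.69°, λ = atan2(p_y, p_x) ≈ 79.89°.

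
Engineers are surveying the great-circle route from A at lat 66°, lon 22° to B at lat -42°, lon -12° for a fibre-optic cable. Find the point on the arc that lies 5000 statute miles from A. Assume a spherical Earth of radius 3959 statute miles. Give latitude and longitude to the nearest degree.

≈ lat -4°, lon -3°

Convert each endpoint to a unit vector on the sphere (x = cos φ cos λ, y = cos φ sin λ, z = sin φ).
The central angle between the endpoints is δ = arccos(p₁·p₂) ≈ 1.940 rad (111.1°). The total great-circle distance is δ·R ≈ 1.940 × 3959 ≈ 7680 mi, so the target fraction is f = 5000/7680 ≈ 0.651.
Interpolate at f ≈ 0.651 with slerp weights a = sin((1−f)δ)/sin δ ≈ 0.672, b = sin(fδ)/sin δ ≈ 1.022.
p = a·p₁ + b·p₂ ≈ (0.996, -0.056, -0.070); φ = arcsin(p_z) ≈ -4.03°, λ = atan2(p_y, p_x) ≈ -3.19°.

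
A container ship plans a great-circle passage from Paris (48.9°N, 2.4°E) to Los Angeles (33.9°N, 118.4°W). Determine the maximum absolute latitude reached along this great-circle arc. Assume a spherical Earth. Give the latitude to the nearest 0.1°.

The great circle lies in the plane with unit normal n̂ = (p₁ × p₂)/|p₁ × p₂|.
Here n̂_z ≈ -0.473; the vertex latitude is φ_max = arccos|n̂_z| ≈ 61.7°.
Check via Clairaut: cos φ_max = |cos φ₁| · sin C = cos(48.9°)·sin(46.1°) ≈ 0.473, again giving ≈ 61.7°.

≈ 61.7°N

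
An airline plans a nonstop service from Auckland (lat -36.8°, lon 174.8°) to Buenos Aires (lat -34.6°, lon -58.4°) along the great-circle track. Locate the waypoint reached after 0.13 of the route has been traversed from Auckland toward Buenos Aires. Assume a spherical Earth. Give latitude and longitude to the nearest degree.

From cos δ = sin φ₁ sin φ₂ + cos φ₁ cos φ₂ cos Δλ, the central angle is δ ≈ 1.625 rad (93.1°).
Interpolate at f = 0.13 with slerp weights a = sin((1−f)δ)/sin δ ≈ 0.989, b = sin(fδ)/sin δ ≈ 0.210.
p = a·p₁ + b·p₂ ≈ (-0.698, -0.075, -0.712); φ = arcsin(p_z) ≈ -45.39°, λ = atan2(p_y, p_x) ≈ -173.83°.

≈ lat -45°, lon -174°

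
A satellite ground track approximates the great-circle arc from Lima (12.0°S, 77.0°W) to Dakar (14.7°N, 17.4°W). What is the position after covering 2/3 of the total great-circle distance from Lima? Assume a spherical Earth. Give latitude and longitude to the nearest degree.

Convert each endpoint to a unit vector on the sphere (x = cos φ cos λ, y = cos φ sin λ, z = sin φ).
The central angle between the endpoints is δ = arccos(p₁·p₂) ≈ 1.131 rad (64.8°).
Interpolate at f = 2/3 with slerp weights a = sin((1−f)δ)/sin δ ≈ 0.407, b = sin(fδ)/sin δ ≈ 0.757.
p = a·p₁ + b·p₂ ≈ (0.788, -0.607, 0.107); φ = arcsin(p_z) ≈ 6.16°, λ = atan2(p_y, p_x) ≈ -37.59°.

≈ 6°N, 38°W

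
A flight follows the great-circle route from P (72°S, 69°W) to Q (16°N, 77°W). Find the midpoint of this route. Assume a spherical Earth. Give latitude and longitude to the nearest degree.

≈ (28°S, 75°W)

Write both endpoints as unit vectors p₁, p₂ with components (cos φ cos λ, cos φ sin λ, sin φ).
The central angle between the endpoints is δ = arccos(p₁·p₂) ≈ 1.539 rad (88.2°).
Interpolate at f = 1/2 with slerp weights a = sin((1−f)δ)/sin δ ≈ 0.696, b = sin(fδ)/sin δ ≈ 0.696.
p = a·p₁ + b·p₂ ≈ (0.228, -0.853, -0.470); φ = arcsin(p_z) ≈ -28.04°, λ = atan2(p_y, p_x) ≈ -75.06°.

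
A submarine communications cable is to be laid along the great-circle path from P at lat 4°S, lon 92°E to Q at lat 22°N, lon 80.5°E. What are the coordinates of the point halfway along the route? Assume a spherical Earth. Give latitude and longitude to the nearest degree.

≈ lat 9°N, lon 86°E

Convert each endpoint to a unit vector on the sphere (x = cos φ cos λ, y = cos φ sin λ, z = sin φ).
The central angle between the endpoints is δ = arccos(p₁·p₂) ≈ 0.494 rad (28.3°).
Interpolate at f = 1/2 with slerp weights a = sin((1−f)δ)/sin δ ≈ 0.516, b = sin(fδ)/sin δ ≈ 0.516.
p = a·p₁ + b·p₂ ≈ (0.061, 0.986, 0.157); φ = arcsin(p_z) ≈ 9.04°, λ = atan2(p_y, p_x) ≈ 86.46°.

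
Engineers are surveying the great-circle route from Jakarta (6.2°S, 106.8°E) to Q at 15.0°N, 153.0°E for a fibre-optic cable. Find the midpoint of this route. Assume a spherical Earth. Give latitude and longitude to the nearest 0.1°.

Write both endpoints as unit vectors p₁, p₂ with components (cos φ cos λ, cos φ sin λ, sin φ).
The central angle between the endpoints is δ = arccos(p₁·p₂) ≈ 0.881 rad (50.5°).
Interpolate at f = 1/2 with slerp weights a = sin((1−f)δ)/sin δ ≈ 0.553, b = sin(fδ)/sin δ ≈ 0.553.
p = a·p₁ + b·p₂ ≈ (-0.635, 0.768, 0.083); φ = arcsin(p_z) ≈ 4.78°, λ = atan2(p_y, p_x) ≈ 129.55°.

≈ 4.8°N, 129.5°E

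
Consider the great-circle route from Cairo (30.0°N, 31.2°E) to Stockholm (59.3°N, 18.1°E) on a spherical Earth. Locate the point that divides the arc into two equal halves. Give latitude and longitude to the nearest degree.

≈ (45°N, 26°E)

Write both endpoints as unit vectors p₁, p₂ with components (cos φ cos λ, cos φ sin λ, sin φ).
The central angle between the endpoints is δ = arccos(p₁·p₂) ≈ 0.534 rad (30.6°).
Interpolate at f = 1/2 with slerp weights a = sin((1−f)δ)/sin δ ≈ 0.518, b = sin(fδ)/sin δ ≈ 0.518.
p = a·p₁ + b·p₂ ≈ (0.636, 0.315, 0.705); φ = arcsin(p_z) ≈ 44.83°, λ = atan2(p_y, p_x) ≈ 26.35°.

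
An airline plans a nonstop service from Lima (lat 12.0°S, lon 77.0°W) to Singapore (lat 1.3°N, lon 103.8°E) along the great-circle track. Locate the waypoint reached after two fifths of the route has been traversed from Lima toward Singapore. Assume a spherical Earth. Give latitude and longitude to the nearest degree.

Convert each endpoint to a unit vector on the sphere (x = cos φ cos λ, y = cos φ sin λ, z = sin φ).
The central angle between the endpoints is δ = arccos(p₁·p₂) ≈ 2.954 rad (169.3°).
Interpolate at f = 2/5 with slerp weights a = sin((1−f)δ)/sin δ ≈ 5.262, b = sin(fδ)/sin δ ≈ 4.970.
p = a·p₁ + b·p₂ ≈ (-0.027, -0.190, -0.981); φ = arcsin(p_z) ≈ -78.92°, λ = atan2(p_y, p_x) ≈ -98.16°.

≈ lat 79°S, lon 98°W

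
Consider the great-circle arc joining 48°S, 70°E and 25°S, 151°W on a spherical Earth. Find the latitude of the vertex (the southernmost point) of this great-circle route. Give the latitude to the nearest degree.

The great circle lies in the plane with unit normal n̂ = (p₁ × p₂)/|p₁ × p₂|.
Here n̂_z ≈ +0.402; the vertex latitude is φ_max = arccos|n̂_z| ≈ 66.3°.
Check via Clairaut: cos φ_max = |cos φ₁| · sin C = cos(48.0°)·sin(143.1°) ≈ 0.402, again giving ≈ 66.3°.

≈ 66°S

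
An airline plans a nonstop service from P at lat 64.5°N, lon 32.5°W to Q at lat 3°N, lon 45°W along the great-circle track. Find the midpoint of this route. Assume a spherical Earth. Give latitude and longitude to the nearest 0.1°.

≈ lat 33.9°N, lon 41.2°W

Write both endpoints as unit vectors p₁, p₂ with components (cos φ cos λ, cos φ sin λ, sin φ).
The central angle between the endpoints is δ = arccos(p₁·p₂) ≈ 1.085 rad (62.2°).
Interpolate at f = 1/2 with slerp weights a = sin((1−f)δ)/sin δ ≈ 0.584, b = sin(fδ)/sin δ ≈ 0.584.
p = a·p₁ + b·p₂ ≈ (0.624, -0.547, 0.557); φ = arcsin(p_z) ≈ 33.88°, λ = atan2(p_y, p_x) ≈ -41.24°.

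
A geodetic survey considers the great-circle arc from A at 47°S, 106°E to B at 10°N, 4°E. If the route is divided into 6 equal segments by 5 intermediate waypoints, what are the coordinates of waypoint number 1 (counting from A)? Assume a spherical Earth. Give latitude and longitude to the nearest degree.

Convert each endpoint to a unit vector on the sphere (x = cos φ cos λ, y = cos φ sin λ, z = sin φ).
The central angle between the endpoints is δ = arccos(p₁·p₂) ≈ 1.841 rad (105.5°).
Interpolate at f = 1/6 with slerp weights a = sin((1−f)δ)/sin δ ≈ 1.037, b = sin(fδ)/sin δ ≈ 0.313.
p = a·p₁ + b·p₂ ≈ (0.113, 0.701, -0.704); φ = arcsin(p_z) ≈ -44.74°, λ = atan2(p_y, p_x) ≈ 80.85°.

≈ 45°S, 81°E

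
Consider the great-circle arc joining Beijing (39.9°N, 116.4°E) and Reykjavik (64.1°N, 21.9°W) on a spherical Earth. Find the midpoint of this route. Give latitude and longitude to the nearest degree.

≈ 71°N, 83°E

Convert each endpoint to a unit vector on the sphere (x = cos φ cos λ, y = cos φ sin λ, z = sin φ).
The central angle between the endpoints is δ = arccos(p₁·p₂) ≈ 1.238 rad (70.9°).
Interpolate at f = 1/2 with slerp weights a = sin((1−f)δ)/sin δ ≈ 0.614, b = sin(fδ)/sin δ ≈ 0.614.
p = a·p₁ + b·p₂ ≈ (0.039, 0.322, 0.946); φ = arcsin(p_z) ≈ 71.08°, λ = atan2(p_y, p_x) ≈ 83.02°.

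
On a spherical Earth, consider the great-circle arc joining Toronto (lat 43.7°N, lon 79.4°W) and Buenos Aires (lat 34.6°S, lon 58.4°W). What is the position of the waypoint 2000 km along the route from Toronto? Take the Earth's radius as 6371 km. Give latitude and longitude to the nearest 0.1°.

≈ lat 26.4°N, lon 73.5°W

Convert each endpoint to a unit vector on the sphere (x = cos φ cos λ, y = cos φ sin λ, z = sin φ).
The central angle between the endpoints is δ = arccos(p₁·p₂) ≈ 1.407 rad (80.6°). The total great-circle distance is δ·R ≈ 1.407 × 6371 ≈ 8963 km, so the target fraction is f = 2000/8963 ≈ 0.223.
Interpolate at f ≈ 0.223 with slerp weights a = sin((1−f)δ)/sin δ ≈ 0.900, b = sin(fδ)/sin δ ≈ 0.313.
p = a·p₁ + b·p₂ ≈ (0.255, -0.859, 0.444); φ = arcsin(p_z) ≈ 26.36°, λ = atan2(p_y, p_x) ≈ -73.49°.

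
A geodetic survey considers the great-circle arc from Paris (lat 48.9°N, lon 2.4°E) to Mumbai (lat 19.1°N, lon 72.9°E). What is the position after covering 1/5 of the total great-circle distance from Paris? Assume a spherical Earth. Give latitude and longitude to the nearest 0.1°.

The haversine formula gives a central angle δ ≈ 1.100 rad (63.0°) between the endpoints.
Interpolate at f = 1/5 with slerp weights a = sin((1−f)δ)/sin δ ≈ 0.865, b = sin(fδ)/sin δ ≈ 0.245.
p = a·p₁ + b·p₂ ≈ (0.636, 0.245, 0.732); φ = arcsin(p_z) ≈ 47.04°, λ = atan2(p_y, p_x) ≈ 21.06°.

≈ lat 47.0°N, lon 21.1°E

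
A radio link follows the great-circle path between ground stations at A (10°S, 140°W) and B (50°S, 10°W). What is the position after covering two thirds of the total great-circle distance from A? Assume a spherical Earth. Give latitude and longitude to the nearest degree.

From cos δ = sin φ₁ sin φ₂ + cos φ₁ cos φ₂ cos Δλ, the central angle is δ ≈ 1.848 rad (105.9°).
Interpolate at f = 2/3 with slerp weights a = sin((1−f)δ)/sin δ ≈ 0.601, b = sin(fδ)/sin δ ≈ 0.981.
p = a·p₁ + b·p₂ ≈ (0.168, -0.490, -0.856); φ = arcsin(p_z) ≈ -58.82°, λ = atan2(p_y, p_x) ≈ -71.11°.

≈ (59°S, 71°W)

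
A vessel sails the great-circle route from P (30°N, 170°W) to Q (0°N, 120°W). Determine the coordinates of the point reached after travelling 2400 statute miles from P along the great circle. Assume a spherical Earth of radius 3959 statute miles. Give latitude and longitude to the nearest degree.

The haversine formula gives a central angle δ ≈ 0.980 rad (56.2°) between the endpoints. The total great-circle distance is δ·R ≈ 0.980 × 3959 ≈ 3881 mi, so the target fraction is f = 2400/3881 ≈ 0.618.
Interpolate at f ≈ 0.618 with slerp weights a = sin((1−f)δ)/sin δ ≈ 0.440, b = sin(fδ)/sin δ ≈ 0.686.
p = a·p₁ + b·p₂ ≈ (-0.718, -0.660, 0.220); φ = arcsin(p_z) ≈ 12.71°, λ = atan2(p_y, p_x) ≈ -137.41°.

≈ (13°N, 137°W)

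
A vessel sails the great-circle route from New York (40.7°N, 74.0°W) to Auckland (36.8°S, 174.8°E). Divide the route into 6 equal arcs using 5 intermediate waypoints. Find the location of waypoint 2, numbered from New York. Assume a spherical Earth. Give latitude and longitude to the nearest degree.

From cos δ = sin φ₁ sin φ₂ + cos φ₁ cos φ₂ cos Δλ, the central angle is δ ≈ 2.227 rad (127.6°).
Interpolate at f = 2/6 with slerp weights a = sin((1−f)δ)/sin δ ≈ 1.257, b = sin(fδ)/sin δ ≈ 0.853.
p = a·p₁ + b·p₂ ≈ (-0.418, -0.854, 0.309); φ = arcsin(p_z) ≈ 17.99°, λ = atan2(p_y, p_x) ≈ -116.05°.

≈ 18°N, 116°W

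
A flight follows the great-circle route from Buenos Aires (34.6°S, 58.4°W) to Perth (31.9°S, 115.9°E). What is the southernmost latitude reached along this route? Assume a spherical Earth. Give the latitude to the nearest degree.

≈ 86°S

The great circle lies in the plane with unit normal n̂ = (p₁ × p₂)/|p₁ × p₂|.
Here n̂_z ≈ +0.076; the vertex latitude is φ_max = arccos|n̂_z| ≈ 85.7°.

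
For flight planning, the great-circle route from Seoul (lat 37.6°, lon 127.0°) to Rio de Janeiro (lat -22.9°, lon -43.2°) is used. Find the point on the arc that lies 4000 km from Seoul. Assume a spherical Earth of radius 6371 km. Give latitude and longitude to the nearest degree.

Write both endpoints as unit vectors p₁, p₂ with components (cos φ cos λ, cos φ sin λ, sin φ).
The central angle between the endpoints is δ = arccos(p₁·p₂) ≈ 2.846 rad (163.1°). The total great-circle distance is δ·R ≈ 2.846 × 6371 ≈ 18132 km, so the target fraction is f = 4000/18132 ≈ 0.221.
Interpolate at f ≈ 0.221 with slerp weights a = sin((1−f)δ)/sin δ ≈ 2.738, b = sin(fδ)/sin δ ≈ 2.016.
p = a·p₁ + b·p₂ ≈ (0.048, 0.461, 0.886); φ = arcsin(p_z) ≈ 62.38°, λ = atan2(p_y, p_x) ≈ 84.01°.

≈ lat 62°, lon 84°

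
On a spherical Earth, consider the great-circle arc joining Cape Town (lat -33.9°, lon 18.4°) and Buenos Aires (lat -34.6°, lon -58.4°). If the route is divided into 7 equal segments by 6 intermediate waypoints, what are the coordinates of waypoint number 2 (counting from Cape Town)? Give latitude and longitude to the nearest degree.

≈ lat -40°, lon -3°

Convert each endpoint to a unit vector on the sphere (x = cos φ cos λ, y = cos φ sin λ, z = sin φ).
The central angle between the endpoints is δ = arccos(p₁·p₂) ≈ 1.078 rad (61.8°).
Interpolate at f = 2/7 with slerp weights a = sin((1−f)δ)/sin δ ≈ 0.790, b = sin(fδ)/sin δ ≈ 0.344.
p = a·p₁ + b·p₂ ≈ (0.771, -0.034, -0.636); φ = arcsin(p_z) ≈ -39.51°, λ = atan2(p_y, p_x) ≈ -2.54°.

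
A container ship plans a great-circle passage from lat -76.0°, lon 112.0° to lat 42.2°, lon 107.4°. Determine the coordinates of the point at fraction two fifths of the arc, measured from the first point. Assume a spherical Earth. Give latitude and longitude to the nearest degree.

Convert each endpoint to a unit vector on the sphere (x = cos φ cos λ, y = cos φ sin λ, z = sin φ).
The central angle between the endpoints is δ = arccos(p₁·p₂) ≈ 2.064 rad (118.2°).
Interpolate at f = 2/5 with slerp weights a = sin((1−f)δ)/sin δ ≈ 1.073, b = sin(fδ)/sin δ ≈ 0.834.
p = a·p₁ + b·p₂ ≈ (-0.282, 0.830, -0.481); φ = arcsin(p_z) ≈ -28.73°, λ = atan2(p_y, p_x) ≈ 108.76°.

≈ lat -29°, lon 109°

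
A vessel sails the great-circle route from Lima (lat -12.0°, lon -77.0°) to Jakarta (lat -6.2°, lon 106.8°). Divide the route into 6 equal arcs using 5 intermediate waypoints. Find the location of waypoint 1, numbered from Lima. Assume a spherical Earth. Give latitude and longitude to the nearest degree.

Convert each endpoint to a unit vector on the sphere (x = cos φ cos λ, y = cos φ sin λ, z = sin φ).
The central angle between the endpoints is δ = arccos(p₁·p₂) ≈ 2.817 rad (161.4°).
Interpolate at f = 1/6 with slerp weights a = sin((1−f)δ)/sin δ ≈ 2.237, b = sin(fδ)/sin δ ≈ 1.419.
p = a·p₁ + b·p₂ ≈ (0.084, -0.781, -0.618); φ = arcsin(p_z) ≈ -38.20°, λ = atan2(p_y, p_x) ≈ -83.83°.

≈ lat -38°, lon -84°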